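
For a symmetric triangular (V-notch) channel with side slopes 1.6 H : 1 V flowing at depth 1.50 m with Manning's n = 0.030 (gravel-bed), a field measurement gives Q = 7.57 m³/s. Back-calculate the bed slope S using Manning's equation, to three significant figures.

A = z·y² = 1.6×1.50² = 3.600 m²
P = 2y√(1+z²) = 2×1.50×√(1+1.6²) = 5.660 m
R = A/P = 3.600/5.660 = 0.6360 m
S = (Q·n / (1·A·R^(2/3)))² = (7.57×0.030 / (1×3.600×0.7396))² = 0.007276

0.00728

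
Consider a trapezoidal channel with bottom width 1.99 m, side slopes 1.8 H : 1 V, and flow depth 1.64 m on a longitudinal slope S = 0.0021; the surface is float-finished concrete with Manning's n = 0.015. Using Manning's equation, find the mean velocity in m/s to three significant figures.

A = (b + z·y)·y = (1.99 + 1.8×1.64)×1.64 = 8.105 m²
P = b + 2y√(1+z²) = 1.99 + 2×1.64×√(1+1.8²) = 8.744 m
R = A/P = 8.105/8.744 = 0.9269 m
Q = (1/n)·A·R^(2/3)·S^(1/2) = (1/0.015) × 8.105 × 0.9269^(2/3) × 0.0021^(1/2) = 23.54 m³/s
V = Q/A = 23.54/8.105 = 2.904 m/s

2.90 m/s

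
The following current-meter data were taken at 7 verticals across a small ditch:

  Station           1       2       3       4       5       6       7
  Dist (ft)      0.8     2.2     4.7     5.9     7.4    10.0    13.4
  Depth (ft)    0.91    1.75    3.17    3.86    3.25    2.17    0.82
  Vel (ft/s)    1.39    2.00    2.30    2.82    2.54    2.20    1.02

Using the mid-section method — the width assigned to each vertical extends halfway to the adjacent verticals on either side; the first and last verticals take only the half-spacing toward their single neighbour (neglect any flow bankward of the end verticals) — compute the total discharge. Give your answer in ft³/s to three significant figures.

w_1 = (2.2 − 0.8)/2 = 0.7 ft; q_1 = 1.39 × 0.91 × 0.7 = 0.8854 ft³/s
w_2 = (4.7 − 0.8)/2 = 1.95 ft; q_2 = 2.00 × 1.75 × 1.95 = 6.825 ft³/s
w_3 = (5.9 − 2.2)/2 = 1.85 ft; q_3 = 2.30 × 3.17 × 1.85 = 13.49 ft³/s
w_4 = (7.4 − 4.7)/2 = 1.35 ft; q_4 = 2.82 × 3.86 × 1.35 = 14.70 ft³/s
w_5 = (10.0 − 5.9)/2 = 2.05 ft; q_5 = 2.54 × 3.25 × 2.05 = 16.92 ft³/s
w_6 = (13.4 − 7.4)/2 = 3 ft; q_6 = 2.20 × 2.17 × 3 = 14.32 ft³/s
w_7 = (13.4 − 10.0)/2 = 1.7 ft; q_7 = 1.02 × 0.82 × 1.7 = 1.422 ft³/s
Q = Σ qᵢ = 68.56 ft³/s

68.6 ft³/s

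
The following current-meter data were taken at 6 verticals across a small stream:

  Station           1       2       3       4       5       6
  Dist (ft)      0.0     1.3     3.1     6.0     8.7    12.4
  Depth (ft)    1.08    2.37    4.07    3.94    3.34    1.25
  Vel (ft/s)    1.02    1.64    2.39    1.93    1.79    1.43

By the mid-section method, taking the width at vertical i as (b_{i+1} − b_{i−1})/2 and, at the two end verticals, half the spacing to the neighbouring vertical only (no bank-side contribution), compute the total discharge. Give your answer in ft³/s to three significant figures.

73.3 ft³/s

w_1 = (1.3 − 0.0)/2 = 0.65 ft; q_1 = 1.02 × 1.08 × 0.65 = 0.7160 ft³/s
w_2 = (3.1 − 0.0)/2 = 1.55 ft; q_2 = 1.64 × 2.37 × 1.55 = 6.025 ft³/s
w_3 = (6.0 − 1.3)/2 = 2.35 ft; q_3 = 2.39 × 4.07 × 2.35 = 22.86 ft³/s
w_4 = (8.7 − 3.1)/2 = 2.8 ft; q_4 = 1.93 × 3.94 × 2.8 = 21.29 ft³/s
w_5 = (12.4 − 6.0)/2 = 3.2 ft; q_5 = 1.79 × 3.34 × 3.2 = 19.13 ft³/s
w_6 = (12.4 − 8.7)/2 = 1.85 ft; q_6 = 1.43 × 1.25 × 1.85 = 3.307 ft³/s
Q = Σ qᵢ = 73.33 ft³/s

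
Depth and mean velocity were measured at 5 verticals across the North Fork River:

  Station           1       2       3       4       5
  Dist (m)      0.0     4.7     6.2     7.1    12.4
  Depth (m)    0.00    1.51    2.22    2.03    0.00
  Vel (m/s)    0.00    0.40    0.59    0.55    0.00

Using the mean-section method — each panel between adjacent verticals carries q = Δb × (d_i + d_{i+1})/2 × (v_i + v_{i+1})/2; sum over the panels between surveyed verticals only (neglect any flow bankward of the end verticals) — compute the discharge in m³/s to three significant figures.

Panel 1-2: Δb = 4.7 m, d̄ = (0.00+1.51)/2 = 0.755, v̄ = (0.00+0.40)/2 = 0.2 → q = 4.7×0.755×0.2 = 0.7097 m³/s
Panel 2-3: Δb = 1.5 m, d̄ = (1.51+2.22)/2 = 1.865, v̄ = (0.40+0.59)/2 = 0.495 → q = 1.5×1.865×0.495 = 1.385 m³/s
Panel 3-4: Δb = 0.9 m, d̄ = (2.22+2.03)/2 = 2.125, v̄ = (0.59+0.55)/2 = 0.57 → q = 0.9×2.125×0.57 = 1.090 m³/s
Panel 4-5: Δb = 5.3 m, d̄ = (2.03+0.00)/2 = 1.015, v̄ = (0.55+0.00)/2 = 0.275 → q = 5.3×1.015×0.275 = 1.479 m³/s
Q = Σ q = 4.664 m³/s

4.66 m³/s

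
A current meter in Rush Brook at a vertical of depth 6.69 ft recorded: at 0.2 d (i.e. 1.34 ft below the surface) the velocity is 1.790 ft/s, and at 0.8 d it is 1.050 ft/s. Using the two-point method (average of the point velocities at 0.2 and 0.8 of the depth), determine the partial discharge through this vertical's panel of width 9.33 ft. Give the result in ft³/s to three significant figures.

88.6 ft³/s

v̄ = (1.790 + 1.050) / 2 = 1.420 ft/s
q = v̄ × d × w = 1.420 × 6.69 × 9.33 = 88.63 ft³/s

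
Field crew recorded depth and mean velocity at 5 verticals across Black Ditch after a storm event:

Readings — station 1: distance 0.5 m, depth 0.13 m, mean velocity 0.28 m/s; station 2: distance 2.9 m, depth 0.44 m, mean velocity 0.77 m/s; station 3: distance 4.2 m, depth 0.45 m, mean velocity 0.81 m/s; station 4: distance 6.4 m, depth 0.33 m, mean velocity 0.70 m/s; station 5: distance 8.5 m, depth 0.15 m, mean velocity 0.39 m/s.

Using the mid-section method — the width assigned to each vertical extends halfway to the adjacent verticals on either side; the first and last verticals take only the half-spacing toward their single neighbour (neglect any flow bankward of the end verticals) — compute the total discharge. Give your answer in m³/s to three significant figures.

w_1 = (2.9 − 0.5)/2 = 1.2 m; q_1 = 0.28 × 0.13 × 1.2 = 0.04368 m³/s
w_2 = (4.2 − 0.5)/2 = 1.85 m; q_2 = 0.77 × 0.44 × 1.85 = 0.6268 m³/s
w_3 = (6.4 − 2.9)/2 = 1.75 m; q_3 = 0.81 × 0.45 × 1.75 = 0.6379 m³/s
w_4 = (8.5 − 4.2)/2 = 2.15 m; q_4 = 0.70 × 0.33 × 2.15 = 0.4967 m³/s
w_5 = (8.5 − 6.4)/2 = 1.05 m; q_5 = 0.39 × 0.15 × 1.05 = 0.06143 m³/s
Q = Σ qᵢ = 1.866 m³/s

1.87 m³/s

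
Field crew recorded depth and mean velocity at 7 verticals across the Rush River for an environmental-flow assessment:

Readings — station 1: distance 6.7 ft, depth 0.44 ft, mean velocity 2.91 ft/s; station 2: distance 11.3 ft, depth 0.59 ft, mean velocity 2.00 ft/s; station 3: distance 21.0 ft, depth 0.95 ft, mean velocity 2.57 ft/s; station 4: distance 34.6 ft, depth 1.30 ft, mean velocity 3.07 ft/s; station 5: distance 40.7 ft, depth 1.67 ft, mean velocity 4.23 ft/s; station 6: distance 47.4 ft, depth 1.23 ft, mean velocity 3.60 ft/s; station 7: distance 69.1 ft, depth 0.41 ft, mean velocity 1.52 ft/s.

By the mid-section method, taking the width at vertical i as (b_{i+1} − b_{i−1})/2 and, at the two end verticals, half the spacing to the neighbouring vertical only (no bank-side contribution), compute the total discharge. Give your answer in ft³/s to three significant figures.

194 ft³/s

w_1 = (11.3 − 6.7)/2 = 2.3 ft; q_1 = 2.91 × 0.44 × 2.3 = 2.945 ft³/s
w_2 = (21.0 − 6.7)/2 = 7.15 ft; q_2 = 2.00 × 0.59 × 7.15 = 8.437 ft³/s
w_3 = (34.6 − 11.3)/2 = 11.65 ft; q_3 = 2.57 × 0.95 × 11.65 = 28.44 ft³/s
w_4 = (40.7 − 21.0)/2 = 9.85 ft; q_4 = 3.07 × 1.30 × 9.85 = 39.31 ft³/s
w_5 = (47.4 − 34.6)/2 = 6.4 ft; q_5 = 4.23 × 1.67 × 6.4 = 45.21 ft³/s
w_6 = (69.1 − 40.7)/2 = 14.2 ft; q_6 = 3.60 × 1.23 × 14.2 = 62.88 ft³/s
w_7 = (69.1 − 47.4)/2 = 10.85 ft; q_7 = 1.52 × 0.41 × 10.85 = 6.762 ft³/s
Q = Σ qᵢ = 194.0 ft³/s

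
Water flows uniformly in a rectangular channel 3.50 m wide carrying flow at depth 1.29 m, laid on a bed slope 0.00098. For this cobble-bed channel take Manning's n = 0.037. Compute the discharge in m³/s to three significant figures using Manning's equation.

A = b·y = 3.50 × 1.29 = 4.515 m²
P = b + 2y = 3.50 + 2×1.29 = 6.080 m
R = A/P = 4.515/6.080 = 0.7426 m
Q = (1/n)·A·R^(2/3)·S^(1/2) = (1/0.037) × 4.515 × 0.7426^(2/3) × 0.00098^(1/2) = 3.133 m³/s

3.13 m³/s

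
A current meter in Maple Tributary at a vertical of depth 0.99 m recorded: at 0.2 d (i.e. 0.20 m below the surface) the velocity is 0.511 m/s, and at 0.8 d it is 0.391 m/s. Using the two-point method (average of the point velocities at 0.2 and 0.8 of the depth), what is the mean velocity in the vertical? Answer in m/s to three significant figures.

v̄ = (0.511 + 0.391) / 2 = 0.4510 m/s

0.451 m/s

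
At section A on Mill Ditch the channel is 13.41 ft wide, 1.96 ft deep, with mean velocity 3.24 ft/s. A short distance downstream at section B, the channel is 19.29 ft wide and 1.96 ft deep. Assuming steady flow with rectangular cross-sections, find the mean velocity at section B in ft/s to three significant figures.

Q = A₁V₁ = (13.41×1.96) × 3.24 = 85.16 ft³/s
A₂ = 19.29 × 1.96 = 37.81 ft²
V₂ = Q/A₂ = 85.16/37.81 = 2.252 ft/s

2.25 ft/s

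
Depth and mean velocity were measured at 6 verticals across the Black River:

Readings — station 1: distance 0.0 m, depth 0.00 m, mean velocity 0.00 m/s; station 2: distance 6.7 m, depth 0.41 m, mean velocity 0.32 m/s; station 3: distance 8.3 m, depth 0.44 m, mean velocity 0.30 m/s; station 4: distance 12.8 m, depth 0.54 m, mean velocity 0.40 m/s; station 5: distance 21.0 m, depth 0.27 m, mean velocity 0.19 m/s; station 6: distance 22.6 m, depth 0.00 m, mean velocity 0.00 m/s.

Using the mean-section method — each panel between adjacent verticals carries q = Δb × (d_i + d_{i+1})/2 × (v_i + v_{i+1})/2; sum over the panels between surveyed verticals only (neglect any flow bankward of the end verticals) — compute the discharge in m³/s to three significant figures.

Panel 1-2: Δb = 6.7 m, d̄ = (0.00+0.41)/2 = 0.205, v̄ = (0.00+0.32)/2 = 0.16 → q = 6.7×0.205×0.16 = 0.2198 m³/s
Panel 2-3: Δb = 1.6 m, d̄ = (0.41+0.44)/2 = 0.425, v̄ = (0.32+0.30)/2 = 0.31 → q = 1.6×0.425×0.31 = 0.2108 m³/s
Panel 3-4: Δb = 4.5 m, d̄ = (0.44+0.54)/2 = 0.49, v̄ = (0.30+0.40)/2 = 0.35 → q = 4.5×0.49×0.35 = 0.7718 m³/s
Panel 4-5: Δb = 8.2 m, d̄ = (0.54+0.27)/2 = 0.405, v̄ = (0.40+0.19)/2 = 0.295 → q = 8.2×0.405×0.295 = 0.9797 m³/s
Panel 5-6: Δb = 1.6 m, d̄ = (0.27+0.00)/2 = 0.135, v̄ = (0.19+0.00)/2 = 0.095 → q = 1.6×0.135×0.095 = 0.02052 m³/s
Q = Σ q = 2.203 m³/s

2.20 m³/s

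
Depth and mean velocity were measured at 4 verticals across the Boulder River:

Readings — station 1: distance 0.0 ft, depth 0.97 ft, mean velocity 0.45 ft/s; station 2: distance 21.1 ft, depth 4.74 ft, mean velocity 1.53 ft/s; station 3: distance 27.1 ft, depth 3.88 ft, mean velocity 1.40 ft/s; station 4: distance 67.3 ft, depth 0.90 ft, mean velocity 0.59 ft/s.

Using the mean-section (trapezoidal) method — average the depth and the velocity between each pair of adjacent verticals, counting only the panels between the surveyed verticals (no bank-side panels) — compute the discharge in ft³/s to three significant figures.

Panel 1-2: Δb = 21.1 ft, d̄ = (0.97+4.74)/2 = 2.855, v̄ = (0.45+1.53)/2 = 0.99 → q = 21.1×2.855×0.99 = 59.64 ft³/s
Panel 2-3: Δb = 6 ft, d̄ = (4.74+3.88)/2 = 4.31, v̄ = (1.53+1.40)/2 = 1.465 → q = 6×4.31×1.465 = 37.88 ft³/s
Panel 3-4: Δb = 40.2 ft, d̄ = (3.88+0.90)/2 = 2.39, v̄ = (1.40+0.59)/2 = 0.995 → q = 40.2×2.39×0.995 = 95.60 ft³/s
Q = Σ q = 193.1 ft³/s

193 ft³/s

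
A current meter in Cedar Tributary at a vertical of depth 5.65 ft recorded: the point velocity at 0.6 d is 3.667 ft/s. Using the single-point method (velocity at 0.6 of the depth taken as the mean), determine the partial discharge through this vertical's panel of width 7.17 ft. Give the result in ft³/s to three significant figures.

149 ft³/s

v̄ = v₀.₆ = 3.667 ft/s
q = v̄ × d × w = 3.667 × 5.65 × 7.17 = 148.6 ft³/s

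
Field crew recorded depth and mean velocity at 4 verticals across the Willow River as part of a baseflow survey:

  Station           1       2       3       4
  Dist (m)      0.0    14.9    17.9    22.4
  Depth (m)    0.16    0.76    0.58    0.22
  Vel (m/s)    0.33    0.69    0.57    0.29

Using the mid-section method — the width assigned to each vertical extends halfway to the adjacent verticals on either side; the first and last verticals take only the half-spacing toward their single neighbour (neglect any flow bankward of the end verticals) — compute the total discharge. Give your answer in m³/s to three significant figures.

w_1 = (14.9 − 0.0)/2 = 7.45 m; q_1 = 0.33 × 0.16 × 7.45 = 0.3934 m³/s
w_2 = (17.9 − 0.0)/2 = 8.95 m; q_2 = 0.69 × 0.76 × 8.95 = 4.693 m³/s
w_3 = (22.4 − 14.9)/2 = 3.75 m; q_3 = 0.57 × 0.58 × 3.75 = 1.240 m³/s
w_4 = (22.4 − 17.9)/2 = 2.25 m; q_4 = 0.29 × 0.22 × 2.25 = 0.1436 m³/s
Q = Σ qᵢ = 6.470 m³/s

6.47 m³/s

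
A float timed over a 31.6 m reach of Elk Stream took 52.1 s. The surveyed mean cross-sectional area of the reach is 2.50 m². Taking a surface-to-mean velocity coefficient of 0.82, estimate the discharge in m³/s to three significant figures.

v_surface = L / t̄ = 31.6 / 52.1 = 0.6065 m/s
v_mean = 0.82 × 0.6065 = 0.4974 m/s
Q = A × v_mean = 2.50 × 0.4974 = 1.243 m³/s

1.24 m³/s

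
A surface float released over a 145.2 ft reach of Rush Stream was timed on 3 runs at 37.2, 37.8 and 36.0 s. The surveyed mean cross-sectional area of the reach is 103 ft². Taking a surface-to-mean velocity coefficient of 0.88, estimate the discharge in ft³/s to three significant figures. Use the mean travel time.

356 ft³/s

t̄ = (37.2 + 37.8 + 36.0) / 3 = 37 s
v_surface = L / t̄ = 145.2 / 37 = 3.924 ft/s
v_mean = 0.88 × 3.924 = 3.453 ft/s
Q = A × v_mean = 103 × 3.453 = 355.7 ft³/s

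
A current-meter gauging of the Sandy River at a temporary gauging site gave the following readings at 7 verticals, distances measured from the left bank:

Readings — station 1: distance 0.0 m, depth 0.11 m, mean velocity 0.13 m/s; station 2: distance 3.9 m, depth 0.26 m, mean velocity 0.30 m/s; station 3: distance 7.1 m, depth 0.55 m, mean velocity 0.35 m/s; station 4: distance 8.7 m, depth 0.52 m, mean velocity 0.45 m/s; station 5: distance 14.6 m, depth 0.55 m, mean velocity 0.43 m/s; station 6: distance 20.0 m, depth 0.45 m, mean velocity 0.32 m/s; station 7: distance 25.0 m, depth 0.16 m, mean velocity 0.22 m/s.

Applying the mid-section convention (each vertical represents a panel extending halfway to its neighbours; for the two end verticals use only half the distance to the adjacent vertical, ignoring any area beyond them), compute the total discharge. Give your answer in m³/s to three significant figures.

w_1 = (3.9 − 0.0)/2 = 1.95 m; q_1 = 0.13 × 0.11 × 1.95 = 0.02789 m³/s
w_2 = (7.1 − 0.0)/2 = 3.55 m; q_2 = 0.30 × 0.26 × 3.55 = 0.2769 m³/s
w_3 = (8.7 − 3.9)/2 = 2.4 m; q_3 = 0.35 × 0.55 × 2.4 = 0.4620 m³/s
w_4 = (14.6 − 7.1)/2 = 3.75 m; q_4 = 0.45 × 0.52 × 3.75 = 0.8775 m³/s
w_5 = (20.0 − 8.7)/2 = 5.65 m; q_5 = 0.43 × 0.55 × 5.65 = 1.336 m³/s
w_6 = (25.0 − 14.6)/2 = 5.2 m; q_6 = 0.32 × 0.45 × 5.2 = 0.7488 m³/s
w_7 = (25.0 − 20.0)/2 = 2.5 m; q_7 = 0.22 × 0.16 × 2.5 = 0.08800 m³/s
Q = Σ qᵢ = 3.817 m³/s

3.82 m³/s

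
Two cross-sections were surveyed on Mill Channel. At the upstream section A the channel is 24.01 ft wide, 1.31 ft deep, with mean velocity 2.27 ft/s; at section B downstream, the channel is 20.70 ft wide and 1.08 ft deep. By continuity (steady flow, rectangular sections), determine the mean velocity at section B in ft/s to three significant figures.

3.19 ft/s

Q = A₁V₁ = (24.01×1.31) × 2.27 = 71.40 ft³/s
A₂ = 20.70 × 1.08 = 22.36 ft²
V₂ = Q/A₂ = 71.40/22.36 = 3.194 ft/s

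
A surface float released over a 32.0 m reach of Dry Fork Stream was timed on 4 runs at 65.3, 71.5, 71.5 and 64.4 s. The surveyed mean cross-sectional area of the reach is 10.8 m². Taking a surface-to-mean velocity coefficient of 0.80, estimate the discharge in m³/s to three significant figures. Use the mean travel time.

4.06 m³/s

t̄ = (65.3 + 71.5 + 71.5 + 64.4) / 4 = 68.175 s
v_surface = L / t̄ = 32.0 / 68.175 = 0.4694 m/s
v_mean = 0.80 × 0.4694 = 0.3755 m/s
Q = A × v_mean = 10.8 × 0.3755 = 4.055 m³/s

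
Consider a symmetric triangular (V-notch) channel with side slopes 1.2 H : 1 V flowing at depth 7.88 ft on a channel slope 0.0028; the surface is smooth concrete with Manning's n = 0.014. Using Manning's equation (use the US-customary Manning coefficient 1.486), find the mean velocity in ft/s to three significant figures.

11.8 ft/s

A = z·y² = 1.2×7.88² = 74.51 ft²
P = 2y√(1+z²) = 2×7.88×√(1+1.2²) = 24.62 ft
R = A/P = 74.51/24.62 = 3.027 ft
Q = (1.486/n)·A·R^(2/3)·S^(1/2) = (1.486/0.014) × 74.51 × 3.027^(2/3) × 0.0028^(1/2) = 875.7 ft³/s
V = Q/A = 875.7/74.51 = 11.75 ft/s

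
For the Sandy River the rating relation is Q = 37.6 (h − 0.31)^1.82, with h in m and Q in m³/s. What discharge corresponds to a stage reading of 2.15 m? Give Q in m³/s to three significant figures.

Q = 37.6 × (2.15 − 0.31)^1.82 = 37.6 × 1.84^1.82 = 114.1 m³/s

114 m³/s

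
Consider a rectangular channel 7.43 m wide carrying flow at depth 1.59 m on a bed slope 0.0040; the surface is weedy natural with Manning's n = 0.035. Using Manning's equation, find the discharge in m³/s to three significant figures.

A = b·y = 7.43 × 1.59 = 11.81 m²
P = b + 2y = 7.43 + 2×1.59 = 10.61 m
R = A/P = 11.81/10.61 = 1.113 m
Q = (1/n)·A·R^(2/3)·S^(1/2) = (1/0.035) × 11.81 × 1.113^(2/3) × 0.0040^(1/2) = 22.93 m³/s

22.9 m³/s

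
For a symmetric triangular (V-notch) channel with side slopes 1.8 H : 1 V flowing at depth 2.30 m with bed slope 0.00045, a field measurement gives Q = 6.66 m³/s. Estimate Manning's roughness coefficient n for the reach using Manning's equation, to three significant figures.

A = z·y² = 1.8×2.30² = 9.522 m²
P = 2y√(1+z²) = 2×2.30×√(1+1.8²) = 9.472 m
R = A/P = 9.522/9.472 = 1.005 m
n = (1/Q)·A·R^(2/3)·S^(1/2) = (1/6.66) × 9.522 × 1.004 × 0.02121 = 0.03044

0.0304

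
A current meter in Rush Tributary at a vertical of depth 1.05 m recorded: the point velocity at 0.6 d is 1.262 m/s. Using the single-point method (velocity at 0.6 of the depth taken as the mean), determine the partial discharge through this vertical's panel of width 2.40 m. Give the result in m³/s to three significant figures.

3.18 m³/s

v̄ = v₀.₆ = 1.262 m/s
q = v̄ × d × w = 1.262 × 1.05 × 2.40 = 3.180 m³/s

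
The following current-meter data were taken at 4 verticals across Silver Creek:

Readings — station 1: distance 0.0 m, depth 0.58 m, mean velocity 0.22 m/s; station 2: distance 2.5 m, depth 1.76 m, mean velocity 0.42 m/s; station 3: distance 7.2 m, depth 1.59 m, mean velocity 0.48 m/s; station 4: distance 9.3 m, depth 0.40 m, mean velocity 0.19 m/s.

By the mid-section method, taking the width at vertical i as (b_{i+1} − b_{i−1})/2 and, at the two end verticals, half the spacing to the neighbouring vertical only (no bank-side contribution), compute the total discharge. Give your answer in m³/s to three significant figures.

5.50 m³/s

w_1 = (2.5 − 0.0)/2 = 1.25 m; q_1 = 0.22 × 0.58 × 1.25 = 0.1595 m³/s
w_2 = (7.2 − 0.0)/2 = 3.6 m; q_2 = 0.42 × 1.76 × 3.6 = 2.661 m³/s
w_3 = (9.3 − 2.5)/2 = 3.4 m; q_3 = 0.48 × 1.59 × 3.4 = 2.595 m³/s
w_4 = (9.3 − 7.2)/2 = 1.05 m; q_4 = 0.19 × 0.40 × 1.05 = 0.07980 m³/s
Q = Σ qᵢ = 5.495 m³/s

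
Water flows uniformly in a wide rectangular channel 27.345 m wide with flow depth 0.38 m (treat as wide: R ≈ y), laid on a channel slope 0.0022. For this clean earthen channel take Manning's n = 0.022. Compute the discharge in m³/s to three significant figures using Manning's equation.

11.6 m³/s

A = b·y = 27.345 × 0.38 = 10.39 m²
Wide channel: R ≈ y = 0.38 m
Q = (1/n)·A·R^(2/3)·S^(1/2) = (1/0.022) × 10.39 × 0.3800^(2/3) × 0.0022^(1/2) = 11.62 m³/s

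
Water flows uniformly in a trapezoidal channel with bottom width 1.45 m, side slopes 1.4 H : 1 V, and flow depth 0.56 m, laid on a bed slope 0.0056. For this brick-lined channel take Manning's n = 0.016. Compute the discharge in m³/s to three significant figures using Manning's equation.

A = (b + z·y)·y = (1.45 + 1.4×0.56)×0.56 = 1.251 m²
P = b + 2y√(1+z²) = 1.45 + 2×0.56×√(1+1.4²) = 3.377 m
R = A/P = 1.251/3.377 = 0.3705 m
Q = (1/n)·A·R^(2/3)·S^(1/2) = (1/0.016) × 1.251 × 0.3705^(2/3) × 0.0056^(1/2) = 3.018 m³/s

3.02 m³/s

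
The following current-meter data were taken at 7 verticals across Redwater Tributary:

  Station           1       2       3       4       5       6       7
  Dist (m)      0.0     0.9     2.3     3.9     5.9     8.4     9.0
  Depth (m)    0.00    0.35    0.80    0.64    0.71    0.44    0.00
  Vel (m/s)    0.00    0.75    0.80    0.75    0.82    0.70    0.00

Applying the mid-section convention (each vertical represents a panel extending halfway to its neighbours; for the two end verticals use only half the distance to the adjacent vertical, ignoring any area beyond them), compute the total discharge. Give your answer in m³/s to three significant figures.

w_2 = (2.3 − 0.0)/2 = 1.15 m; q_2 = 0.75 × 0.35 × 1.15 = 0.3019 m³/s
w_3 = (3.9 − 0.9)/2 = 1.5 m; q_3 = 0.80 × 0.80 × 1.5 = 0.9600 m³/s
w_4 = (5.9 − 2.3)/2 = 1.8 m; q_4 = 0.75 × 0.64 × 1.8 = 0.8640 m³/s
w_5 = (8.4 − 3.9)/2 = 2.25 m; q_5 = 0.82 × 0.71 × 2.25 = 1.310 m³/s
w_6 = (9.0 − 5.9)/2 = 1.55 m; q_6 = 0.70 × 0.44 × 1.55 = 0.4774 m³/s
Stations 1, 7 contribute zero (depth or velocity is 0).
Q = Σ qᵢ = 3.913 m³/s

3.91 m³/s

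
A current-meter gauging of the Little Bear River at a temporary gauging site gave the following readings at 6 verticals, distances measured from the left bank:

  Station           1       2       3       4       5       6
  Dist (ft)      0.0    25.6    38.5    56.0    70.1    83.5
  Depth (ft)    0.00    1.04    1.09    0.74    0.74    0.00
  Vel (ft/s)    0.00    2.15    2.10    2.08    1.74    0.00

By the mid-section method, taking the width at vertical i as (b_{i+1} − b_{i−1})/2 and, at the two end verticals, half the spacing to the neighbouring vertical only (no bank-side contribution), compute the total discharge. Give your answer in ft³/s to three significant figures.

120 ft³/s

w_2 = (38.5 − 0.0)/2 = 19.25 ft; q_2 = 2.15 × 1.04 × 19.25 = 43.04 ft³/s
w_3 = (56.0 − 25.6)/2 = 15.2 ft; q_3 = 2.10 × 1.09 × 15.2 = 34.79 ft³/s
w_4 = (70.1 − 38.5)/2 = 15.8 ft; q_4 = 2.08 × 0.74 × 15.8 = 24.32 ft³/s
w_5 = (83.5 − 56.0)/2 = 13.75 ft; q_5 = 1.74 × 0.74 × 13.75 = 17.70 ft³/s
Stations 1, 6 contribute zero (depth or velocity is 0).
Q = Σ qᵢ = 119.9 ft³/s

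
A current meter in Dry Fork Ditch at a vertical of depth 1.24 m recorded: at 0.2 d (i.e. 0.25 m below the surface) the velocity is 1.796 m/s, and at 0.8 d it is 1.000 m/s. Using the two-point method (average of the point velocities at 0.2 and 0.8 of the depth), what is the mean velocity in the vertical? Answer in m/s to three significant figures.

v̄ = (1.796 + 1.000) / 2 = 1.398 m/s

1.40 m/s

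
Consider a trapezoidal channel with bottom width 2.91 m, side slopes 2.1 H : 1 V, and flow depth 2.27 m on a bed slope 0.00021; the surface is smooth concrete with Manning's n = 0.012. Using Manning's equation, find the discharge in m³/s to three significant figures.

25.0 m³/s

A = (b + z·y)·y = (2.91 + 2.1×2.27)×2.27 = 17.43 m²
P = b + 2y√(1+z²) = 2.91 + 2×2.27×√(1+2.1²) = 13.47 m
R = A/P = 17.43/13.47 = 1.294 m
Q = (1/n)·A·R^(2/3)·S^(1/2) = (1/0.012) × 17.43 × 1.294^(2/3) × 0.00021^(1/2) = 24.99 m³/s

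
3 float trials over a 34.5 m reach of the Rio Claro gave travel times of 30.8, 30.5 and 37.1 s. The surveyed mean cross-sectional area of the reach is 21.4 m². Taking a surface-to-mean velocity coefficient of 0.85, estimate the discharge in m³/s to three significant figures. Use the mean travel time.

19.1 m³/s

t̄ = (30.8 + 30.5 + 37.1) / 3 = 32.8 s
v_surface = L / t̄ = 34.5 / 32.8 = 1.052 m/s
v_mean = 0.85 × 1.052 = 0.8941 m/s
Q = A × v_mean = 21.4 × 0.8941 = 19.13 m³/s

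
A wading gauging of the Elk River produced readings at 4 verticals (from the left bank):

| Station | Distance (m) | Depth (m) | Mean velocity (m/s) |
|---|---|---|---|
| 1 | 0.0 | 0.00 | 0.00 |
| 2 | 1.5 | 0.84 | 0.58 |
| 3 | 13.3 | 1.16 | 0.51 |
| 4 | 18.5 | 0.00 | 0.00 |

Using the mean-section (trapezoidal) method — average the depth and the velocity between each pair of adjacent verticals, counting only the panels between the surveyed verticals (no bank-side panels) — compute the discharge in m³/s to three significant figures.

Panel 1-2: Δb = 1.5 m, d̄ = (0.00+0.84)/2 = 0.42, v̄ = (0.00+0.58)/2 = 0.29 → q = 1.5×0.42×0.29 = 0.1827 m³/s
Panel 2-3: Δb = 11.8 m, d̄ = (0.84+1.16)/2 = 1, v̄ = (0.58+0.51)/2 = 0.545 → q = 11.8×1×0.545 = 6.431 m³/s
Panel 3-4: Δb = 5.2 m, d̄ = (1.16+0.00)/2 = 0.58, v̄ = (0.51+0.00)/2 = 0.255 → q = 5.2×0.58×0.255 = 0.7691 m³/s
Q = Σ q = 7.383 m³/s

7.38 m³/s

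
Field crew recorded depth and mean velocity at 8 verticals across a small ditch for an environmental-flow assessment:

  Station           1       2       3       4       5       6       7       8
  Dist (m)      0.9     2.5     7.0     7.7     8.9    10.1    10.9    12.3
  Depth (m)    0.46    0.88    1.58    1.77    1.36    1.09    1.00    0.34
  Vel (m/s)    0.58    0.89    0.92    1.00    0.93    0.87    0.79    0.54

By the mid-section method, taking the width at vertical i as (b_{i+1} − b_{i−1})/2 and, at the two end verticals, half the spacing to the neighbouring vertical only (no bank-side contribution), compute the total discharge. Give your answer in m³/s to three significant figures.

w_1 = (2.5 − 0.9)/2 = 0.8 m; q_1 = 0.58 × 0.46 × 0.8 = 0.2134 m³/s
w_2 = (7.0 − 0.9)/2 = 3.05 m; q_2 = 0.89 × 0.88 × 3.05 = 2.389 m³/s
w_3 = (7.7 − 2.5)/2 = 2.6 m; q_3 = 0.92 × 1.58 × 2.6 = 3.779 m³/s
w_4 = (8.9 − 7.0)/2 = 0.95 m; q_4 = 1.00 × 1.77 × 0.95 = 1.682 m³/s
w_5 = (10.1 − 7.7)/2 = 1.2 m; q_5 = 0.93 × 1.36 × 1.2 = 1.518 m³/s
w_6 = (10.9 − 8.9)/2 = 1 m; q_6 = 0.87 × 1.09 × 1 = 0.9483 m³/s
w_7 = (12.3 − 10.1)/2 = 1.1 m; q_7 = 0.79 × 1.00 × 1.1 = 0.8690 m³/s
w_8 = (12.3 − 10.9)/2 = 0.7 m; q_8 = 0.54 × 0.34 × 0.7 = 0.1285 m³/s
Q = Σ qᵢ = 11.53 m³/s

11.5 m³/s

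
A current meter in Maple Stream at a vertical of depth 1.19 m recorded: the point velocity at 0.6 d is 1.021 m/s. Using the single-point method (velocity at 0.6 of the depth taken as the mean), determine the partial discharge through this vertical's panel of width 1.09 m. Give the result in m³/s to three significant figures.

1.32 m³/s

v̄ = v₀.₆ = 1.021 m/s
q = v̄ × d × w = 1.021 × 1.19 × 1.09 = 1.324 m³/s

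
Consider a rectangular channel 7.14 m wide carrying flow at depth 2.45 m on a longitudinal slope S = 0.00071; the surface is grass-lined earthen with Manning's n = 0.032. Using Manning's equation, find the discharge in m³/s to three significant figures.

18.7 m³/s

A = b·y = 7.14 × 2.45 = 17.49 m²
P = b + 2y = 7.14 + 2×2.45 = 12.04 m
R = A/P = 17.49/12.04 = 1.453 m
Q = (1/n)·A·R^(2/3)·S^(1/2) = (1/0.032) × 17.49 × 1.453^(2/3) × 0.00071^(1/2) = 18.69 m³/s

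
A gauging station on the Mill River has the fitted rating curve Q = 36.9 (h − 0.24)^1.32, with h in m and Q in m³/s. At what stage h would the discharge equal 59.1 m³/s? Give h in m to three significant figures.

1.67 m

h − h₀ = (Q/C)^(1/b) = (59.1/36.9)^(1/1.32) = 1.429 m
h = 0.24 + 1.429 = 1.669 m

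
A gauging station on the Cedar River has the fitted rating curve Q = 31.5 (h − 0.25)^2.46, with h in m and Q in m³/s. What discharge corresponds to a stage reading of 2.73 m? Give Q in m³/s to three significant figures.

294 m³/s

Q = 31.5 × (2.73 − 0.25)^2.46 = 31.5 × 2.48^2.46 = 294.2 m³/s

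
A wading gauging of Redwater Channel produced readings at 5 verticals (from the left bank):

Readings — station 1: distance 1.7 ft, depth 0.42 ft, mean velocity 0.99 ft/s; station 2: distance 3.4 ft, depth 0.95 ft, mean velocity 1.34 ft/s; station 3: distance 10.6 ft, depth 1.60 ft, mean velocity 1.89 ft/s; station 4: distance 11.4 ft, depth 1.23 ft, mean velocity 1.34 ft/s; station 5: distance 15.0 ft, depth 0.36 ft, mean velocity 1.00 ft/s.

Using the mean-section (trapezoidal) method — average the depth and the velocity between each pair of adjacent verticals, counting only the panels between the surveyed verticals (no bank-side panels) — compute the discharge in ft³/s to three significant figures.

Panel 1-2: Δb = 1.7 ft, d̄ = (0.42+0.95)/2 = 0.685, v̄ = (0.99+1.34)/2 = 1.165 → q = 1.7×0.685×1.165 = 1.357 ft³/s
Panel 2-3: Δb = 7.2 ft, d̄ = (0.95+1.60)/2 = 1.275, v̄ = (1.34+1.89)/2 = 1.615 → q = 7.2×1.275×1.615 = 14.83 ft³/s
Panel 3-4: Δb = 0.8 ft, d̄ = (1.60+1.23)/2 = 1.415, v̄ = (1.89+1.34)/2 = 1.615 → q = 0.8×1.415×1.615 = 1.828 ft³/s
Panel 4-5: Δb = 3.6 ft, d̄ = (1.23+0.36)/2 = 0.795, v̄ = (1.34+1.00)/2 = 1.17 → q = 3.6×0.795×1.17 = 3.349 ft³/s
Q = Σ q = 21.36 ft³/s

21.4 ft³/s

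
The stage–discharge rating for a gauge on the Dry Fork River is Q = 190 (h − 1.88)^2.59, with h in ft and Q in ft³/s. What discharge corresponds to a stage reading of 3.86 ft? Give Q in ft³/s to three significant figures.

1110 ft³/s

Q = 190 × (3.86 − 1.88)^2.59 = 190 × 1.98^2.59 = 1115 ft³/s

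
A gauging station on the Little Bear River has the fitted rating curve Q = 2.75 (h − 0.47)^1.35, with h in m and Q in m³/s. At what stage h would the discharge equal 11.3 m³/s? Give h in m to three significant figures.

h − h₀ = (Q/C)^(1/b) = (11.3/2.75)^(1/1.35) = 2.849 m
h = 0.47 + 2.849 = 3.319 m

3.32 m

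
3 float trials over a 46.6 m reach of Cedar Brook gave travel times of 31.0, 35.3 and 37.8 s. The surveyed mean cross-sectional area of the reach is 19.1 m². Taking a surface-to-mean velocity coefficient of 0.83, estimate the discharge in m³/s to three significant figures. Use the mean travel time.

21.3 m³/s

t̄ = (31.0 + 35.3 + 37.8) / 3 = 34.7 s
v_surface = L / t̄ = 46.6 / 34.7 = 1.343 m/s
v_mean = 0.83 × 1.343 = 1.115 m/s
Q = A × v_mean = 19.1 × 1.115 = 21.29 m³/s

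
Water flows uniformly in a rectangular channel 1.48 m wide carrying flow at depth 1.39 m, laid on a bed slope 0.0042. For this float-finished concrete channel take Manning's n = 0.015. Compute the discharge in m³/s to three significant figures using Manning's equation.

A = b·y = 1.48 × 1.39 = 2.057 m²
P = b + 2y = 1.48 + 2×1.39 = 4.260 m
R = A/P = 2.057/4.260 = 0.4829 m
Q = (1/n)·A·R^(2/3)·S^(1/2) = (1/0.015) × 2.057 × 0.4829^(2/3) × 0.0042^(1/2) = 5.471 m³/s

5.47 m³/s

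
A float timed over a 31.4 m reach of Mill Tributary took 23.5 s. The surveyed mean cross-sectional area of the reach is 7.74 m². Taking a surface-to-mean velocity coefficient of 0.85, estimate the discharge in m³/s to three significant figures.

v_surface = L / t̄ = 31.4 / 23.5 = 1.336 m/s
v_mean = 0.85 × 1.336 = 1.136 m/s
Q = A × v_mean = 7.74 × 1.136 = 8.791 m³/s

8.79 m³/s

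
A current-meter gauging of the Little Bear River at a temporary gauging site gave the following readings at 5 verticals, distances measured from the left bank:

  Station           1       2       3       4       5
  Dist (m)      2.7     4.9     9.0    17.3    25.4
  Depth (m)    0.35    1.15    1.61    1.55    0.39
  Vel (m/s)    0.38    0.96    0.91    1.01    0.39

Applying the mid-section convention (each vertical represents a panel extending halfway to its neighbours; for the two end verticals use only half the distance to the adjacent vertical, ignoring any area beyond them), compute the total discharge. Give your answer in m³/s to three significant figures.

26.2 m³/s

w_1 = (4.9 − 2.7)/2 = 1.1 m; q_1 = 0.38 × 0.35 × 1.1 = 0.1463 m³/s
w_2 = (9.0 − 2.7)/2 = 3.15 m; q_2 = 0.96 × 1.15 × 3.15 = 3.478 m³/s
w_3 = (17.3 − 4.9)/2 = 6.2 m; q_3 = 0.91 × 1.61 × 6.2 = 9.084 m³/s
w_4 = (25.4 − 9.0)/2 = 8.2 m; q_4 = 1.01 × 1.55 × 8.2 = 12.84 m³/s
w_5 = (25.4 − 17.3)/2 = 4.05 m; q_5 = 0.39 × 0.39 × 4.05 = 0.6160 m³/s
Q = Σ qᵢ = 26.16 m³/s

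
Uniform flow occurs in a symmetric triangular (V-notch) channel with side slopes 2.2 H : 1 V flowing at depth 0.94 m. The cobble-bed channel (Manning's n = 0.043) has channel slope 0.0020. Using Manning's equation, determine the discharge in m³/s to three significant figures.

1.15 m³/s

A = z·y² = 2.2×0.94² = 1.944 m²
P = 2y√(1+z²) = 2×0.94×√(1+2.2²) = 4.543 m
R = A/P = 1.944/4.543 = 0.4279 m
Q = (1/n)·A·R^(2/3)·S^(1/2) = (1/0.043) × 1.944 × 0.4279^(2/3) × 0.0020^(1/2) = 1.148 m³/s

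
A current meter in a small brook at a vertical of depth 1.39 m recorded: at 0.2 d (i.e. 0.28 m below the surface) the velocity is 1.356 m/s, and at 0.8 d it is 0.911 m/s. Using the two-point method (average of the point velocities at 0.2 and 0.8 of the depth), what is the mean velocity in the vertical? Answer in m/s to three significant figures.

v̄ = (1.356 + 0.911) / 2 = 1.134 m/s

1.13 m/s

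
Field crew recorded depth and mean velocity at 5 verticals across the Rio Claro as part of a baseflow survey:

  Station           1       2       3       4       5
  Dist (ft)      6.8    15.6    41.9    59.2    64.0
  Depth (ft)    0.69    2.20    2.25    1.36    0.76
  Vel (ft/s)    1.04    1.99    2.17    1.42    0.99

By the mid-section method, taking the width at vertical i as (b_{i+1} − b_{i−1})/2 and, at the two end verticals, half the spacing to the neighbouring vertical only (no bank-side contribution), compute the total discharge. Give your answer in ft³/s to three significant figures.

210 ft³/s

w_1 = (15.6 − 6.8)/2 = 4.4 ft; q_1 = 1.04 × 0.69 × 4.4 = 3.157 ft³/s
w_2 = (41.9 − 6.8)/2 = 17.55 ft; q_2 = 1.99 × 2.20 × 17.55 = 76.83 ft³/s
w_3 = (59.2 − 15.6)/2 = 21.8 ft; q_3 = 2.17 × 2.25 × 21.8 = 106.4 ft³/s
w_4 = (64.0 − 41.9)/2 = 11.05 ft; q_4 = 1.42 × 1.36 × 11.05 = 21.34 ft³/s
w_5 = (64.0 − 59.2)/2 = 2.4 ft; q_5 = 0.99 × 0.76 × 2.4 = 1.806 ft³/s
Q = Σ qᵢ = 209.6 ft³/s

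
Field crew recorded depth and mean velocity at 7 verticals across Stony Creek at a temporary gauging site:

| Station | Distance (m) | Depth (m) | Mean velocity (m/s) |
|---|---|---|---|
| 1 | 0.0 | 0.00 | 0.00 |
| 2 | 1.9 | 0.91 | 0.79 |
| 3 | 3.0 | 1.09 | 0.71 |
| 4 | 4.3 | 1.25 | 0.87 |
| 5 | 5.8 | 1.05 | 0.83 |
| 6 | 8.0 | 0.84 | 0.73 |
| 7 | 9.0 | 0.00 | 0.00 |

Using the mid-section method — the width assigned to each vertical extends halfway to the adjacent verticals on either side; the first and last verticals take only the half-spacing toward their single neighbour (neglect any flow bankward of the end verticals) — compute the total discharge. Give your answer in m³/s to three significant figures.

w_2 = (3.0 − 0.0)/2 = 1.5 m; q_2 = 0.79 × 0.91 × 1.5 = 1.078 m³/s
w_3 = (4.3 − 1.9)/2 = 1.2 m; q_3 = 0.71 × 1.09 × 1.2 = 0.9287 m³/s
w_4 = (5.8 − 3.0)/2 = 1.4 m; q_4 = 0.87 × 1.25 × 1.4 = 1.523 m³/s
w_5 = (8.0 − 4.3)/2 = 1.85 m; q_5 = 0.83 × 1.05 × 1.85 = 1.612 m³/s
w_6 = (9.0 − 5.8)/2 = 1.6 m; q_6 = 0.73 × 0.84 × 1.6 = 0.9811 m³/s
Stations 1, 7 contribute zero (depth or velocity is 0).
Q = Σ qᵢ = 6.123 m³/s

6.12 m³/s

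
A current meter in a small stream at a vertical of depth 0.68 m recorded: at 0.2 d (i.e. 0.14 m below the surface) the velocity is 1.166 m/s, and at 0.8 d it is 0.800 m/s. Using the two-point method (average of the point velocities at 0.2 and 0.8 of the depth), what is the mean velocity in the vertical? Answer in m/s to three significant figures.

v̄ = (1.166 + 0.800) / 2 = 0.9830 m/s

0.983 m/s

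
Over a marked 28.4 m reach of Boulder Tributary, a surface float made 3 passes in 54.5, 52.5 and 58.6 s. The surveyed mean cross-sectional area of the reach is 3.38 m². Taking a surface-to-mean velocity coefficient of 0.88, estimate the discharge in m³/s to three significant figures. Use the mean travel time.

t̄ = (54.5 + 52.5 + 58.6) / 3 = 55.2 s
v_surface = L / t̄ = 28.4 / 55.2 = 0.5145 m/s
v_mean = 0.88 × 0.5145 = 0.4528 m/s
Q = A × v_mean = 3.38 × 0.4528 = 1.530 m³/s

1.53 m³/s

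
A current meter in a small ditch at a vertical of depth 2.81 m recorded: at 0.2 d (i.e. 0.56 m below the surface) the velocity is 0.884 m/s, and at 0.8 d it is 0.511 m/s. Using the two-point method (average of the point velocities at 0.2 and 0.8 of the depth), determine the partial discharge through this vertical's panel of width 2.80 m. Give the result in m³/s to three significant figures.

5.49 m³/s

v̄ = (0.884 + 0.511) / 2 = 0.6975 m/s
q = v̄ × d × w = 0.6975 × 2.81 × 2.80 = 5.488 m³/s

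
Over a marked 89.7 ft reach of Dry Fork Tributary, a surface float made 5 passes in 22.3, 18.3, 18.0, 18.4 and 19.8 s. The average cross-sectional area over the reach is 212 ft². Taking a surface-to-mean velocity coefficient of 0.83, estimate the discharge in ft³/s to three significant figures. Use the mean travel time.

815 ft³/s

t̄ = (22.3 + 18.3 + 18.0 + 18.4 + 19.8) / 5 = 19.36 s
v_surface = L / t̄ = 89.7 / 19.36 = 4.633 ft/s
v_mean = 0.83 × 4.633 = 3.846 ft/s
Q = A × v_mean = 212 × 3.846 = 815.3 ft³/s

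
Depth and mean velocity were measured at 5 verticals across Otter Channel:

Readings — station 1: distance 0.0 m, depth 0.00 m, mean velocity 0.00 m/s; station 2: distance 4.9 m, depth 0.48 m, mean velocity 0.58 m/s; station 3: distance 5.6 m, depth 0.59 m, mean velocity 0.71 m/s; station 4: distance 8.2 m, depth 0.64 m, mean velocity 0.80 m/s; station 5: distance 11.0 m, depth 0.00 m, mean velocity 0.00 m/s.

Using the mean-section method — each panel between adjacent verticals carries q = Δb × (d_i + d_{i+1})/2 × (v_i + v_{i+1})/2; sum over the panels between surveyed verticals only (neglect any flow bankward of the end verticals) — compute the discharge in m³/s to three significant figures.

Panel 1-2: Δb = 4.9 m, d̄ = (0.00+0.48)/2 = 0.24, v̄ = (0.00+0.58)/2 = 0.29 → q = 4.9×0.24×0.29 = 0.3410 m³/s
Panel 2-3: Δb = 0.7 m, d̄ = (0.48+0.59)/2 = 0.535, v̄ = (0.58+0.71)/2 = 0.645 → q = 0.7×0.535×0.645 = 0.2416 m³/s
Panel 3-4: Δb = 2.6 m, d̄ = (0.59+0.64)/2 = 0.615, v̄ = (0.71+0.80)/2 = 0.755 → q = 2.6×0.615×0.755 = 1.207 m³/s
Panel 4-5: Δb = 2.8 m, d̄ = (0.64+0.00)/2 = 0.32, v̄ = (0.80+0.00)/2 = 0.4 → q = 2.8×0.32×0.4 = 0.3584 m³/s
Q = Σ q = 2.148 m³/s

2.15 m³/s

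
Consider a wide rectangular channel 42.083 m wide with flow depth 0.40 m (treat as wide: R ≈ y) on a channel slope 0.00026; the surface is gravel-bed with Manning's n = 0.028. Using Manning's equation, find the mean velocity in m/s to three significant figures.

0.313 m/s

A = b·y = 42.083 × 0.40 = 16.83 m²
Wide channel: R ≈ y = 0.40 m
Q = (1/n)·A·R^(2/3)·S^(1/2) = (1/0.028) × 16.83 × 0.4000^(2/3) × 0.00026^(1/2) = 5.263 m³/s
V = Q/A = 5.263/16.83 = 0.3126 m/s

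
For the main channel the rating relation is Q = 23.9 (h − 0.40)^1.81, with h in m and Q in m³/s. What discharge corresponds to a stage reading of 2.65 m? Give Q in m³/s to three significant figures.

104 m³/s

Q = 23.9 × (2.65 − 0.40)^1.81 = 23.9 × 2.25^1.81 = 103.7 m³/s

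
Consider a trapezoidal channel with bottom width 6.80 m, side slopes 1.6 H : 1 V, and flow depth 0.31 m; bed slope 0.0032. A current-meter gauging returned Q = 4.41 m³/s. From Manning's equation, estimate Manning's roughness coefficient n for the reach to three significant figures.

A = (b + z·y)·y = (6.80 + 1.6×0.31)×0.31 = 2.262 m²
P = b + 2y√(1+z²) = 6.80 + 2×0.31×√(1+1.6²) = 7.970 m
R = A/P = 2.262/7.970 = 0.2838 m
n = (1/Q)·A·R^(2/3)·S^(1/2) = (1/4.41) × 2.262 × 0.4318 × 0.05657 = 0.01253

0.0125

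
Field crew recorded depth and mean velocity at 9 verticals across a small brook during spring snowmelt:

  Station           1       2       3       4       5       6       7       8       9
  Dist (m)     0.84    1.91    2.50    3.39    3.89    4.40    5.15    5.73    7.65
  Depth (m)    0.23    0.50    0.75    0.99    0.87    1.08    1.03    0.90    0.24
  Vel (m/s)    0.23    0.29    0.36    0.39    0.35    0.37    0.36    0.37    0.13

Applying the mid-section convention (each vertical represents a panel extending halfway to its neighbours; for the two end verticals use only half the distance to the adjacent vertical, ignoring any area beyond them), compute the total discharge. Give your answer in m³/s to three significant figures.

1.72 m³/s

w_1 = (1.91 − 0.84)/2 = 0.535 m; q_1 = 0.23 × 0.23 × 0.535 = 0.02830 m³/s
w_2 = (2.50 − 0.84)/2 = 0.83 m; q_2 = 0.29 × 0.50 × 0.83 = 0.1204 m³/s
w_3 = (3.39 − 1.91)/2 = 0.74 m; q_3 = 0.36 × 0.75 × 0.74 = 0.1998 m³/s
w_4 = (3.89 − 2.50)/2 = 0.695 m; q_4 = 0.39 × 0.99 × 0.695 = 0.2683 m³/s
w_5 = (4.40 − 3.39)/2 = 0.505 m; q_5 = 0.35 × 0.87 × 0.505 = 0.1538 m³/s
w_6 = (5.15 − 3.89)/2 = 0.63 m; q_6 = 0.37 × 1.08 × 0.63 = 0.2517 m³/s
w_7 = (5.73 − 4.40)/2 = 0.665 m; q_7 = 0.36 × 1.03 × 0.665 = 0.2466 m³/s
w_8 = (7.65 − 5.15)/2 = 1.25 m; q_8 = 0.37 × 0.90 × 1.25 = 0.4163 m³/s
w_9 = (7.65 − 5.73)/2 = 0.96 m; q_9 = 0.13 × 0.24 × 0.96 = 0.02995 m³/s
Q = Σ qᵢ = 1.715 m³/s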